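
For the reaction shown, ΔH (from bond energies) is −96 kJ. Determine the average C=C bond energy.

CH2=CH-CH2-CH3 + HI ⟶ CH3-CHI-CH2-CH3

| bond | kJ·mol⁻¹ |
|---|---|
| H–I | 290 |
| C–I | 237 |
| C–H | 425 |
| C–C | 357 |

Let D be the C=C bond energy.
Σ(broken) = 2×357 + 8×425 + 1×D + 1×290 = 4404 + D
Σ(formed) = 3×357 + 9×425 + 1×237 = 5133
ΔH = Σ(broken) − Σ(formed) = (4404 + D) − (5133) = −729 + D
Setting this equal to −96 kJ gives D = 633 kJ/mol.

D(C=C) ≈ 633 kJ/mol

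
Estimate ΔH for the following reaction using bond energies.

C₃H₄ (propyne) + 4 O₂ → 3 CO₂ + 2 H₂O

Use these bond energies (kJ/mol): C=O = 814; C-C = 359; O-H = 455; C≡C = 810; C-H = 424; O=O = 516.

ΔH ≈ −1775 kJ

Bonds broken (reactants):
  C≡C: 1 × 810 = 810
  C-C: 1 × 359 = 359
  C-H: 4 × 424 = 1696
  O=O: 4 × 516 = 2064
  Σ(broken) = 4929 kJ
Bonds formed (products):
  C=O: 6 × 814 = 4884
  O-H: 4 × 455 = 1820
  Σ(formed) = 6704 kJ
ΔH = Σ(broken) − Σ(formed) = 4929 − 6704 = −1775 kJ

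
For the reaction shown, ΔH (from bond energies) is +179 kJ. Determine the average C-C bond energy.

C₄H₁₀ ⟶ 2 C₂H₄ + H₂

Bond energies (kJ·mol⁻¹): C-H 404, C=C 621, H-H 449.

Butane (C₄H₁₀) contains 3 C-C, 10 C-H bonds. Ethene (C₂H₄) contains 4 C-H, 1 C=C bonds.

Let D be the C-C bond energy.
Σ(broken) = 3×D + 10×404 = 4040 + 3D
Σ(formed) = 8×404 + 2×621 + 1×449 = 4923
ΔH = Σ(broken) − Σ(formed) = (4040 + 3D) − (4923) = −883 + 3D
Setting this equal to +179 kJ gives 3D = 1062, so D = 354 kJ/mol.

D(C-C) ≈ 354 kJ/mol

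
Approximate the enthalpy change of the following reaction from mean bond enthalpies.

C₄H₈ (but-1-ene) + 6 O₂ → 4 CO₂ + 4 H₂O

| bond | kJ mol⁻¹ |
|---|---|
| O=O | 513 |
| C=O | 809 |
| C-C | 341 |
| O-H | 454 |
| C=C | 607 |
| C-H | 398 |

Bonds broken (reactants):
  C-C: 2 × 341 = 682
  C-H: 8 × 398 = 3184
  C=C: 1 × 607 = 607
  O=O: 6 × 513 = 3078
  Σ(broken) = 7551 kJ
Bonds formed (products):
  C=O: 8 × 809 = 6472
  O-H: 8 × 454 = 3632
  Σ(formed) = 10104 kJ
ΔH = Σ(broken) − Σ(formed) = 7551 − 10104 = −2553 kJ

ΔH ≈ −2553 kJ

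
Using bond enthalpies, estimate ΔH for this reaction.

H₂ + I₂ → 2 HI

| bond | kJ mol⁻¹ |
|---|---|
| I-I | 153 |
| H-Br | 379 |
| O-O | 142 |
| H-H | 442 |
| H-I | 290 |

ΔH ≈ +15 kJ

Bonds broken (reactants):
  H-H: 1 × 442 = 442
  I-I: 1 × 153 = 153
  Σ(broken) = 595 kJ
Bonds formed (products):
  H-I: 2 × 290 = 580
  Σ(formed) = 580 kJ
ΔH = Σ(broken) − Σ(formed) = 595 − 580 = +15 kJ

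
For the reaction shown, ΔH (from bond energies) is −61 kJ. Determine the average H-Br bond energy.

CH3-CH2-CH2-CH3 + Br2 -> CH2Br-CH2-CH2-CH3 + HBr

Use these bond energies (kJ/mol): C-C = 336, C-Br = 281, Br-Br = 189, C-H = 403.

D(H-Br) ≈ 372 kJ/mol

Let D be the H-Br bond energy.
Σ(broken) = 1×189 + 3×336 + 10×403 = 5227
Σ(formed) = 1×281 + 3×336 + 9×403 + 1×D = 4916 + D
ΔH = Σ(broken) − Σ(formed) = (5227) − (4916 + D) = +311 − D
Setting this equal to −61 kJ gives D = 372 kJ/mol.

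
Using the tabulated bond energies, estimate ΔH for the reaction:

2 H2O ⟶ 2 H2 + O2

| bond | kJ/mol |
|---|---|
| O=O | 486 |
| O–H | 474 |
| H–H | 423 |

ΔH ≈ +564 kJ

Bonds broken (reactants):
  O–H: 4 × 474 = 1896
  Σ(broken) = 1896 kJ
Bonds formed (products):
  H–H: 2 × 423 = 846
  O=O: 1 × 486 = 486
  Σ(formed) = 1332 kJ
ΔH = Σ(broken) − Σ(formed) = 1896 − 1332 = +564 kJ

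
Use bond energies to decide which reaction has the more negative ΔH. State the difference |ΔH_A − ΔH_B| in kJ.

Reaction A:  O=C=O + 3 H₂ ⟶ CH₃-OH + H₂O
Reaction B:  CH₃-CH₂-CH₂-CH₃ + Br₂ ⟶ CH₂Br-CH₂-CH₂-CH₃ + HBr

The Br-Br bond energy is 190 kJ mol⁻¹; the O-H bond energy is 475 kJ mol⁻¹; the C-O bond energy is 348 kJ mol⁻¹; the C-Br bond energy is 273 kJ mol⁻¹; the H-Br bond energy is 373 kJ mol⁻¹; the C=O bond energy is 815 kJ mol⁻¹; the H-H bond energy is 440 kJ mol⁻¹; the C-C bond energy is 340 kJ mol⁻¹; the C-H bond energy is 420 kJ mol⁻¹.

Reaction A:
  Bonds broken (reactants):
    C=O: 2 × 815 = 1630
    H-H: 3 × 440 = 1320
    Σ(broken) = 2950 kJ
  Bonds formed (products):
    C-H: 3 × 420 = 1260
    C-O: 1 × 348 = 348
    O-H: 3 × 475 = 1425
    Σ(formed) = 3033 kJ
  ΔH_A = 2950 − 3033 = −83 kJ
Reaction B:
  Bonds broken (reactants):
    Br-Br: 1 × 190 = 190
    C-C: 3 × 340 = 1020
    C-H: 10 × 420 = 4200
    Σ(broken) = 5410 kJ
  Bonds formed (products):
    C-Br: 1 × 273 = 273
    C-C: 3 × 340 = 1020
    C-H: 9 × 420 = 3780
    H-Br: 1 × 373 = 373
    Σ(formed) = 5446 kJ
  ΔH_B = 5410 − 5446 = −36 kJ
ΔH_A − ΔH_B = −47 kJ, so reaction A has the more negative ΔH; |ΔH_A − ΔH_B| = 47 kJ.

Reaction A, by 47 kJ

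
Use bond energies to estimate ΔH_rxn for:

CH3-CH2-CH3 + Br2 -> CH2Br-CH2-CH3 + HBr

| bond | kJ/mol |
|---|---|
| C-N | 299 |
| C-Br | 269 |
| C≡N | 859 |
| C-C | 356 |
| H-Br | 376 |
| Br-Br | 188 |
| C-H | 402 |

Bonds broken (reactants):
  Br-Br: 1 × 188 = 188
  C-C: 2 × 356 = 712
  C-H: 8 × 402 = 3216
  Σ(broken) = 4116 kJ
Bonds formed (products):
  C-Br: 1 × 269 = 269
  C-C: 2 × 356 = 712
  C-H: 7 × 402 = 2814
  H-Br: 1 × 376 = 376
  Σ(formed) = 4171 kJ
ΔH = Σ(broken) − Σ(formed) = 4116 − 4171 = −55 kJ

ΔH ≈ −55 kJ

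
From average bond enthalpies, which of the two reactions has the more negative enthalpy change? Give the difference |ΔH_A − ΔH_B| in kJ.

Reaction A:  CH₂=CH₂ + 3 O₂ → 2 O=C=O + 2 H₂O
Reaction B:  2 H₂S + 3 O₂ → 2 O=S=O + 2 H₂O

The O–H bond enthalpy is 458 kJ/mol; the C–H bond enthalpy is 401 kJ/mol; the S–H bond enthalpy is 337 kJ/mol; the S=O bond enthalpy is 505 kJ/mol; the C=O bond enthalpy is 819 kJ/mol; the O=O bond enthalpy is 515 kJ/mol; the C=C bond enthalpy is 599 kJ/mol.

Reaction A:
  Bonds broken (reactants):
    C–H: 4 × 401 = 1604
    C=C: 1 × 599 = 599
    O=O: 3 × 515 = 1545
    Σ(broken) = 3748 kJ
  Bonds formed (products):
    C=O: 4 × 819 = 3276
    O–H: 4 × 458 = 1832
    Σ(formed) = 5108 kJ
  ΔH_A = 3748 − 5108 = −1360 kJ
Reaction B:
  Bonds broken (reactants):
    O=O: 3 × 515 = 1545
    S–H: 4 × 337 = 1348
    Σ(broken) = 2893 kJ
  Bonds formed (products):
    O–H: 4 × 458 = 1832
    S=O: 4 × 505 = 2020
    Σ(formed) = 3852 kJ
  ΔH_B = 2893 − 3852 = −959 kJ
ΔH_A − ΔH_B = −401 kJ, so reaction A has the more negative ΔH; |ΔH_A − ΔH_B| = 401 kJ.

Reaction A, by 401 kJ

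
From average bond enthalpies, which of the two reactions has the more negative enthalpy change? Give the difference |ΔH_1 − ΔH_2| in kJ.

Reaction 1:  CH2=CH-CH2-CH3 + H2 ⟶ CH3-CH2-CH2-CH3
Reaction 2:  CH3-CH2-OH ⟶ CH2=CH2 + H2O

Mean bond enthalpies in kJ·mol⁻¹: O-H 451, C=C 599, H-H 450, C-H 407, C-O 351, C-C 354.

Reaction 1, by 181 kJ

Reaction 1:
  Bonds broken (reactants):
    C-C: 2 × 354 = 708
    C-H: 8 × 407 = 3256
    C=C: 1 × 599 = 599
    H-H: 1 × 450 = 450
    Σ(broken) = 5013 kJ
  Bonds formed (products):
    C-C: 3 × 354 = 1062
    C-H: 10 × 407 = 4070
    Σ(formed) = 5132 kJ
  ΔH_1 = 5013 − 5132 = −119 kJ
Reaction 2:
  Bonds broken (reactants):
    C-C: 1 × 354 = 354
    C-H: 5 × 407 = 2035
    C-O: 1 × 351 = 351
    O-H: 1 × 451 = 451
    Σ(broken) = 3191 kJ
  Bonds formed (products):
    C-H: 4 × 407 = 1628
    C=C: 1 × 599 = 599
    O-H: 2 × 451 = 902
    Σ(formed) = 3129 kJ
  ΔH_2 = 3191 − 3129 = +62 kJ
ΔH_1 − ΔH_2 = −181 kJ, so reaction 1 has the more negative ΔH; |ΔH_1 − ΔH_2| = 181 kJ.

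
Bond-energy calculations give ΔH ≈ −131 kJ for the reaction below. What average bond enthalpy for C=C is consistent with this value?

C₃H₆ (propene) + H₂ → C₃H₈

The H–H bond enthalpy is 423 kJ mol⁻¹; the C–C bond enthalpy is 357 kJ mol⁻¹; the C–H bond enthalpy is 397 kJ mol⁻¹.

Let D be the C=C bond energy.
Σ(broken) = 1×357 + 6×397 + 1×D + 1×423 = 3162 + D
Σ(formed) = 2×357 + 8×397 = 3890
ΔH = Σ(broken) − Σ(formed) = (3162 + D) − (3890) = −728 + D
Setting this equal to −131 kJ gives D = 597 kJ/mol.

D(C=C) ≈ 597 kJ/mol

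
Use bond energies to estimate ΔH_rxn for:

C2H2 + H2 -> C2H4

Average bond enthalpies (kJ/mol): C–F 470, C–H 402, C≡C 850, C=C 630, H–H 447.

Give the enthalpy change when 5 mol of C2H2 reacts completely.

Bonds broken (reactants):
  C≡C: 1 × 850 = 850
  C–H: 2 × 402 = 804
  H–H: 1 × 447 = 447
  Σ(broken) = 2101 kJ
Bonds formed (products):
  C–H: 4 × 402 = 1608
  C=C: 1 × 630 = 630
  Σ(formed) = 2238 kJ
ΔH = Σ(broken) − Σ(formed) = 2101 − 2238 = −137 kJ
For 5× the reaction as written: 5 × (−137) = −685 kJ

ΔH = −685 kJ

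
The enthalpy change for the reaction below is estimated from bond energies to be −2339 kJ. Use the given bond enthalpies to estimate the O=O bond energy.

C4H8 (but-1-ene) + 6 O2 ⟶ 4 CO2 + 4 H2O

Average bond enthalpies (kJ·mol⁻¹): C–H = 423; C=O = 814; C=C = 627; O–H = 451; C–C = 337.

Let D be the O=O bond energy.
Σ(broken) = 2×337 + 8×423 + 1×627 + 6×D = 4685 + 6D
Σ(formed) = 8×814 + 8×451 = 10120
ΔH = Σ(broken) − Σ(formed) = (4685 + 6D) − (10120) = −5435 + 6D
Setting this equal to −2339 kJ gives 6D = 3096, so D = 516 kJ/mol.

D(O=O) ≈ 516 kJ/mol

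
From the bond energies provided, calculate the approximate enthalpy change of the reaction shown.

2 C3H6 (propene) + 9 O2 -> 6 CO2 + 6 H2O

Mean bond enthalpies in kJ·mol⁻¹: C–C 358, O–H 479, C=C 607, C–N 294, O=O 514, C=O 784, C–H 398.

Bonds broken (reactants):
  C–C: 2 × 358 = 716
  C–H: 12 × 398 = 4776
  C=C: 2 × 607 = 1214
  O=O: 9 × 514 = 4626
  Σ(broken) = 11332 kJ
Bonds formed (products):
  C=O: 12 × 784 = 9408
  O–H: 12 × 479 = 5748
  Σ(formed) = 15156 kJ
ΔH = Σ(broken) − Σ(formed) = 11332 − 15156 = −3824 kJ

ΔH ≈ −3824 kJ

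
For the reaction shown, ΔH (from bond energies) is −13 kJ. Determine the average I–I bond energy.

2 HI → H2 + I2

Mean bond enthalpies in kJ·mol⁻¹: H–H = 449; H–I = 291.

Let D be the I–I bond energy.
Σ(broken) = 2×291 = 582
Σ(formed) = 1×449 + 1×D = 449 + D
ΔH = Σ(broken) − Σ(formed) = (582) − (449 + D) = +133 − D
Setting this equal to −13 kJ gives D = 146 kJ/mol.

D(I–I) ≈ 146 kJ/mol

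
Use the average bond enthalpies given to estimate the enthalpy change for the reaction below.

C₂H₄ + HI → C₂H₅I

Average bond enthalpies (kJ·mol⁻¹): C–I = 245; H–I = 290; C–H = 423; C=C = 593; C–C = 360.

Bonds broken (reactants):
  C–H: 4 × 423 = 1692
  C=C: 1 × 593 = 593
  H–I: 1 × 290 = 290
  Σ(broken) = 2575 kJ
Bonds formed (products):
  C–C: 1 × 360 = 360
  C–H: 5 × 423 = 2115
  C–I: 1 × 245 = 245
  Σ(formed) = 2720 kJ
ΔH = Σ(broken) − Σ(formed) = 2575 − 2720 = −145 kJ

ΔH ≈ −145 kJ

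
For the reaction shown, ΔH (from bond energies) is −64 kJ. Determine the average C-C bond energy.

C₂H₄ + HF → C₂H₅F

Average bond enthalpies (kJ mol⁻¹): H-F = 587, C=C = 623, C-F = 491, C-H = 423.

D(C-C) ≈ 360 kJ/mol

Let D be the C-C bond energy.
Σ(broken) = 4×423 + 1×623 + 1×587 = 2902
Σ(formed) = 1×D + 1×491 + 5×423 = 2606 + D
ΔH = Σ(broken) − Σ(formed) = (2902) − (2606 + D) = +296 − D
Setting this equal to −64 kJ gives D = 360 kJ/mol.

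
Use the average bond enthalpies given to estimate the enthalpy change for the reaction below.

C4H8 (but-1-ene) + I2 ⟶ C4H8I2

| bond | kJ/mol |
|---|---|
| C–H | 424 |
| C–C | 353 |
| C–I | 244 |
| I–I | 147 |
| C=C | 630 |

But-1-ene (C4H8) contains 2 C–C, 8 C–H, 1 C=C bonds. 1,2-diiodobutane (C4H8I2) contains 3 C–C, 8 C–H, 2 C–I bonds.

ΔH ≈ −64 kJ

Bonds broken (reactants):
  C–C: 2 × 353 = 706
  C–H: 8 × 424 = 3392
  C=C: 1 × 630 = 630
  I–I: 1 × 147 = 147
  Σ(broken) = 4875 kJ
Bonds formed (products):
  C–C: 3 × 353 = 1059
  C–H: 8 × 424 = 3392
  C–I: 2 × 244 = 488
  Σ(formed) = 4939 kJ
ΔH = Σ(broken) − Σ(formed) = 4875 − 4939 = −64 kJ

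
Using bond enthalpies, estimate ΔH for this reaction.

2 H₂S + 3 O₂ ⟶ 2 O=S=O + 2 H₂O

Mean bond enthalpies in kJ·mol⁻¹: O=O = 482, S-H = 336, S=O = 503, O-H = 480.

Bonds broken (reactants):
  O=O: 3 × 482 = 1446
  S-H: 4 × 336 = 1344
  Σ(broken) = 2790 kJ
Bonds formed (products):
  O-H: 4 × 480 = 1920
  S=O: 4 × 503 = 2012
  Σ(formed) = 3932 kJ
ΔH = Σ(broken) − Σ(formed) = 2790 − 3932 = −1142 kJ

ΔH ≈ −1142 kJ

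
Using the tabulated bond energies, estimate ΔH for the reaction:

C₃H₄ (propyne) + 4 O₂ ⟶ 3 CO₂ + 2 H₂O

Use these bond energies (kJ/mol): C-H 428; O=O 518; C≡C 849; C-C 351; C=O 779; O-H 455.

ΔH ≈ −1510 kJ

Bonds broken (reactants):
  C≡C: 1 × 849 = 849
  C-C: 1 × 351 = 351
  C-H: 4 × 428 = 1712
  O=O: 4 × 518 = 2072
  Σ(broken) = 4984 kJ
Bonds formed (products):
  C=O: 6 × 779 = 4674
  O-H: 4 × 455 = 1820
  Σ(formed) = 6494 kJ
ΔH = Σ(broken) − Σ(formed) = 4984 − 6494 = −1510 kJ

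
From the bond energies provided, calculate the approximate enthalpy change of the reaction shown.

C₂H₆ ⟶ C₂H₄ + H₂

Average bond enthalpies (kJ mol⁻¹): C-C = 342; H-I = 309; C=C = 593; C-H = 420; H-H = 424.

ΔH ≈ +165 kJ

Bonds broken (reactants):
  C-C: 1 × 342 = 342
  C-H: 6 × 420 = 2520
  Σ(broken) = 2862 kJ
Bonds formed (products):
  C-H: 4 × 420 = 1680
  C=C: 1 × 593 = 593
  H-H: 1 × 424 = 424
  Σ(formed) = 2697 kJ
ΔH = Σ(broken) − Σ(formed) = 2862 − 2697 = +165 kJ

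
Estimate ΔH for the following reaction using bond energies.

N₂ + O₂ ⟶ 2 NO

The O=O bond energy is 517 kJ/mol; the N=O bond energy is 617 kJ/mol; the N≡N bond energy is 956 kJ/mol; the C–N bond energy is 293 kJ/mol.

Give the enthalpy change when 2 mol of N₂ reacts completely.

Bonds broken (reactants):
  N≡N: 1 × 956 = 956
  O=O: 1 × 517 = 517
  Σ(broken) = 1473 kJ
Bonds formed (products):
  N=O: 2 × 617 = 1234
  Σ(formed) = 1234 kJ
ΔH = Σ(broken) − Σ(formed) = 1473 − 1234 = +239 kJ
For 2× the reaction as written: 2 × (+239) = +478 kJ

ΔH = +478 kJ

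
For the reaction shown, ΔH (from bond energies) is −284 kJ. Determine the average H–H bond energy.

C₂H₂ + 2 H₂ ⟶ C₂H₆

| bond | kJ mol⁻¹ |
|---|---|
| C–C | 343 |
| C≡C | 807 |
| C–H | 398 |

Let D be the H–H bond energy.
Σ(broken) = 1×807 + 2×398 + 2×D = 1603 + 2D
Σ(formed) = 1×343 + 6×398 = 2731
ΔH = Σ(broken) − Σ(formed) = (1603 + 2D) − (2731) = −1128 + 2D
Setting this equal to −284 kJ gives 2D = 844, so D = 422 kJ/mol.

D(H–H) ≈ 422 kJ/mol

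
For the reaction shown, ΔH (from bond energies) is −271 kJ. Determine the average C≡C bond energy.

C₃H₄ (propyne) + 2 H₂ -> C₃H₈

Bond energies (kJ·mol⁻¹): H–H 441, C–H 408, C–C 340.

Let D be the C≡C bond energy.
Σ(broken) = 1×D + 1×340 + 4×408 + 2×441 = 2854 + D
Σ(formed) = 2×340 + 8×408 = 3944
ΔH = Σ(broken) − Σ(formed) = (2854 + D) − (3944) = −1090 + D
Setting this equal to −271 kJ gives D = 819 kJ/mol.

D(C≡C) ≈ 819 kJ/mol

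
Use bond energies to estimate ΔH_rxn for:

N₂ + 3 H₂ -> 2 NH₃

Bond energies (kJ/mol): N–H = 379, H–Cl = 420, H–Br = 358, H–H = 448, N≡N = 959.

ΔH ≈ +29 kJ

Bonds broken (reactants):
  H–H: 3 × 448 = 1344
  N≡N: 1 × 959 = 959
  Σ(broken) = 2303 kJ
Bonds formed (products):
  N–H: 6 × 379 = 2274
  Σ(formed) = 2274 kJ
ΔH = Σ(broken) − Σ(formed) = 2303 − 2274 = +29 kJ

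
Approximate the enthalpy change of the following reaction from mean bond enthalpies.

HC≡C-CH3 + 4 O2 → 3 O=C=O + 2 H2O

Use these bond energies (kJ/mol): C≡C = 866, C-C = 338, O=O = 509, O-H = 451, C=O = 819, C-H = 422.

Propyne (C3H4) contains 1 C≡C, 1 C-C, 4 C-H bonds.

ΔH ≈ −1790 kJ

Bonds broken (reactants):
  C≡C: 1 × 866 = 866
  C-C: 1 × 338 = 338
  C-H: 4 × 422 = 1688
  O=O: 4 × 509 = 2036
  Σ(broken) = 4928 kJ
Bonds formed (products):
  C=O: 6 × 819 = 4914
  O-H: 4 × 451 = 1804
  Σ(formed) = 6718 kJ
ΔH = Σ(broken) − Σ(formed) = 4928 − 6718 = −1790 kJ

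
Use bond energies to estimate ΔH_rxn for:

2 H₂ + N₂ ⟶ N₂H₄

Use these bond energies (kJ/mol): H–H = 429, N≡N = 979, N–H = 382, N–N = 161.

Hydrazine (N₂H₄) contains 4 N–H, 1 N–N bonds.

ΔH ≈ +148 kJ

Bonds broken (reactants):
  H–H: 2 × 429 = 858
  N≡N: 1 × 979 = 979
  Σ(broken) = 1837 kJ
Bonds formed (products):
  N–H: 4 × 382 = 1528
  N–N: 1 × 161 = 161
  Σ(formed) = 1689 kJ
ΔH = Σ(broken) − Σ(formed) = 1837 − 1689 = +148 kJ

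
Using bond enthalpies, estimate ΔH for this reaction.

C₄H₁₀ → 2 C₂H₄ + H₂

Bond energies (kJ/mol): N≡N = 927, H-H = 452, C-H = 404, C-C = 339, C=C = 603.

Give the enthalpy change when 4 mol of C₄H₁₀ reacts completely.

ΔH = +668 kJ

Bonds broken (reactants):
  C-C: 3 × 339 = 1017
  C-H: 10 × 404 = 4040
  Σ(broken) = 5057 kJ
Bonds formed (products):
  C-H: 8 × 404 = 3232
  C=C: 2 × 603 = 1206
  H-H: 1 × 452 = 452
  Σ(formed) = 4890 kJ
ΔH = Σ(broken) − Σ(formed) = 5057 − 4890 = +167 kJ
For 4× the reaction as written: 4 × (+167) = +668 kJ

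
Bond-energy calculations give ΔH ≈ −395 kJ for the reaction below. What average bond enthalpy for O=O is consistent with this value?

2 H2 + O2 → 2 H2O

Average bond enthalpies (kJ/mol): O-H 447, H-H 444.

Let D be the O=O bond energy.
Σ(broken) = 2×444 + 1×D = 888 + D
Σ(formed) = 4×447 = 1788
ΔH = Σ(broken) − Σ(formed) = (888 + D) − (1788) = −900 + D
Setting this equal to −395 kJ gives D = 505 kJ/mol.

D(O=O) ≈ 505 kJ/mol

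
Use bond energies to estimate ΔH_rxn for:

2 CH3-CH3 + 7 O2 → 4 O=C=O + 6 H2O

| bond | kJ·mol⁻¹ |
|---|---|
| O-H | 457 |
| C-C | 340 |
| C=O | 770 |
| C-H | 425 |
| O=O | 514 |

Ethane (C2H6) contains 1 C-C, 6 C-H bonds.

Bonds broken (reactants):
  C-C: 2 × 340 = 680
  C-H: 12 × 425 = 5100
  O=O: 7 × 514 = 3598
  Σ(broken) = 9378 kJ
Bonds formed (products):
  C=O: 8 × 770 = 6160
  O-H: 12 × 457 = 5484
  Σ(formed) = 11644 kJ
ΔH = Σ(broken) − Σ(formed) = 9378 − 11644 = −2266 kJ

ΔH ≈ −2266 kJ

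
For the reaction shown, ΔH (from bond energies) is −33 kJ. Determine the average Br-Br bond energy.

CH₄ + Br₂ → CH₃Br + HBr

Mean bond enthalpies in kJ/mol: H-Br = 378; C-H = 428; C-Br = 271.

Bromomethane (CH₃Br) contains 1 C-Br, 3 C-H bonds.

D(Br-Br) ≈ 188 kJ/mol

Let D be the Br-Br bond energy.
Σ(broken) = 1×D + 4×428 = 1712 + D
Σ(formed) = 1×271 + 3×428 + 1×378 = 1933
ΔH = Σ(broken) − Σ(formed) = (1712 + D) − (1933) = −221 + D
Setting this equal to −33 kJ gives D = 188 kJ/mol.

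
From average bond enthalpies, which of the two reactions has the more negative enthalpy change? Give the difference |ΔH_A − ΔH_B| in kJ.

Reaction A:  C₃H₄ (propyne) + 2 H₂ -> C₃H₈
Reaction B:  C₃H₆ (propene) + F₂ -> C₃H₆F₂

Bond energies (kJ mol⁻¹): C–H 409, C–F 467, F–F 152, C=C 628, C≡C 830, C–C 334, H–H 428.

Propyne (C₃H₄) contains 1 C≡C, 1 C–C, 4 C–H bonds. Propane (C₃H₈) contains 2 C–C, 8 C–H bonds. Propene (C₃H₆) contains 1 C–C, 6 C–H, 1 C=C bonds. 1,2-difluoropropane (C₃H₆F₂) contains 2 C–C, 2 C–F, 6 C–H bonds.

Reaction B, by 204 kJ

Reaction A:
  Bonds broken (reactants):
    C≡C: 1 × 830 = 830
    C–C: 1 × 334 = 334
    C–H: 4 × 409 = 1636
    H–H: 2 × 428 = 856
    Σ(broken) = 3656 kJ
  Bonds formed (products):
    C–C: 2 × 334 = 668
    C–H: 8 × 409 = 3272
    Σ(formed) = 3940 kJ
  ΔH_A = 3656 − 3940 = −284 kJ
Reaction B:
  Bonds broken (reactants):
    C–C: 1 × 334 = 334
    C–H: 6 × 409 = 2454
    C=C: 1 × 628 = 628
    F–F: 1 × 152 = 152
    Σ(broken) = 3568 kJ
  Bonds formed (products):
    C–C: 2 × 334 = 668
    C–F: 2 × 467 = 934
    C–H: 6 × 409 = 2454
    Σ(formed) = 4056 kJ
  ΔH_B = 3568 − 4056 = −488 kJ
ΔH_A − ΔH_B = +204 kJ, so reaction B has the more negative ΔH; |ΔH_A − ΔH_B| = 204 kJ.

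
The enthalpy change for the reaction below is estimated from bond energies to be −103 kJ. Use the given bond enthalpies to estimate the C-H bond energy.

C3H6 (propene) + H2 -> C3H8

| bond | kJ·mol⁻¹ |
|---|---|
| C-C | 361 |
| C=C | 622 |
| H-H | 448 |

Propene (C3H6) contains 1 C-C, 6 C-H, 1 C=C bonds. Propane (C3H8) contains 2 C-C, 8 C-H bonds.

D(C-H) ≈ 406 kJ/mol

Let D be the C-H bond energy.
Σ(broken) = 1×361 + 6×D + 1×622 + 1×448 = 1431 + 6D
Σ(formed) = 2×361 + 8×D = 722 + 8D
ΔH = Σ(broken) − Σ(formed) = (1431 + 6D) − (722 + 8D) = +709 − 2D
Setting this equal to −103 kJ gives 2D = 812, so D = 406 kJ/mol.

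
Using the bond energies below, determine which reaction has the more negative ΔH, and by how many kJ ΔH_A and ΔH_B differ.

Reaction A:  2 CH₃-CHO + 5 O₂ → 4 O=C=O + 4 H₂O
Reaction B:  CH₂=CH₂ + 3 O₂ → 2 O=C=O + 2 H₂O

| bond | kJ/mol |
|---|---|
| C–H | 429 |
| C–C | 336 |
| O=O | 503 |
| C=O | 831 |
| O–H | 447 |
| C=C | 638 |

Reaction A, by 694 kJ

Reaction A:
  Bonds broken (reactants):
    C–C: 2 × 336 = 672
    C–H: 8 × 429 = 3432
    C=O: 2 × 831 = 1662
    O=O: 5 × 503 = 2515
    Σ(broken) = 8281 kJ
  Bonds formed (products):
    C=O: 8 × 831 = 6648
    O–H: 8 × 447 = 3576
    Σ(formed) = 10224 kJ
  ΔH_A = 8281 − 10224 = −1943 kJ
Reaction B:
  Bonds broken (reactants):
    C–H: 4 × 429 = 1716
    C=C: 1 × 638 = 638
    O=O: 3 × 503 = 1509
    Σ(broken) = 3863 kJ
  Bonds formed (products):
    C=O: 4 × 831 = 3324
    O–H: 4 × 447 = 1788
    Σ(formed) = 5112 kJ
  ΔH_B = 3863 − 5112 = −1249 kJ
ΔH_A − ΔH_B = −694 kJ, so reaction A has the more negative ΔH; |ΔH_A − ΔH_B| = 694 kJ.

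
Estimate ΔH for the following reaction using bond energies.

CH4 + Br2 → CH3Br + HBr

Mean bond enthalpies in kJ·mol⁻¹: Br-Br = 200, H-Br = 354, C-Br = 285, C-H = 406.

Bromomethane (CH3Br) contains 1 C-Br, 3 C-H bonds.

ΔH ≈ −33 kJ

Bonds broken (reactants):
  Br-Br: 1 × 200 = 200
  C-H: 4 × 406 = 1624
  Σ(broken) = 1824 kJ
Bonds formed (products):
  C-Br: 1 × 285 = 285
  C-H: 3 × 406 = 1218
  H-Br: 1 × 354 = 354
  Σ(formed) = 1857 kJ
ΔH = Σ(broken) − Σ(formed) = 1824 − 1857 = −33 kJ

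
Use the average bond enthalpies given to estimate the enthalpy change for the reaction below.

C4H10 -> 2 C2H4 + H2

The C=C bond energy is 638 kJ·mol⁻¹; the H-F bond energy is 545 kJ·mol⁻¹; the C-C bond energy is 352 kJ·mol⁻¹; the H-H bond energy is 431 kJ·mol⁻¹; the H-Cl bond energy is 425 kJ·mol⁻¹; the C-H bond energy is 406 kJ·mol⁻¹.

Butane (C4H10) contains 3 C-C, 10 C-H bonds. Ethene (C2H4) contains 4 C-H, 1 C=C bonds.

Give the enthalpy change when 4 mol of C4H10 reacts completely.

Bonds broken (reactants):
  C-C: 3 × 352 = 1056
  C-H: 10 × 406 = 4060
  Σ(broken) = 5116 kJ
Bonds formed (products):
  C-H: 8 × 406 = 3248
  C=C: 2 × 638 = 1276
  H-H: 1 × 431 = 431
  Σ(formed) = 4955 kJ
ΔH = Σ(broken) − Σ(formed) = 5116 − 4955 = +161 kJ
For 4× the reaction as written: 4 × (+161) = +644 kJ

ΔH = +644 kJ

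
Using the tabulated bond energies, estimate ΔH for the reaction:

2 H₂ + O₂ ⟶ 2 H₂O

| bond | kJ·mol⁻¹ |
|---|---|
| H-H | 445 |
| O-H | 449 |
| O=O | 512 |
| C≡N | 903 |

Bonds broken (reactants):
  H-H: 2 × 445 = 890
  O=O: 1 × 512 = 512
  Σ(broken) = 1402 kJ
Bonds formed (products):
  O-H: 4 × 449 = 1796
  Σ(formed) = 1796 kJ
ΔH = Σ(broken) − Σ(formed) = 1402 − 1796 = −394 kJ

ΔH ≈ −394 kJ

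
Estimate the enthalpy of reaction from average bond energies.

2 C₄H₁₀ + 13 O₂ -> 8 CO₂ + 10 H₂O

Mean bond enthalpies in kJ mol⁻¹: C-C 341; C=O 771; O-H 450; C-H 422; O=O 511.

Bonds broken (reactants):
  C-C: 6 × 341 = 2046
  C-H: 20 × 422 = 8440
  O=O: 13 × 511 = 6643
  Σ(broken) = 17129 kJ
Bonds formed (products):
  C=O: 16 × 771 = 12336
  O-H: 20 × 450 = 9000
  Σ(formed) = 21336 kJ
ΔH = Σ(broken) − Σ(formed) = 17129 − 21336 = −4207 kJ

ΔH ≈ −4207 kJ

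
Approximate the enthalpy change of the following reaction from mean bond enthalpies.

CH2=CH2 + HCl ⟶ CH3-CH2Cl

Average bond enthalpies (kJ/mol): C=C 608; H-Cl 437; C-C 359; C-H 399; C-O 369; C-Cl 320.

Bonds broken (reactants):
  C-H: 4 × 399 = 1596
  C=C: 1 × 608 = 608
  H-Cl: 1 × 437 = 437
  Σ(broken) = 2641 kJ
Bonds formed (products):
  C-C: 1 × 359 = 359
  C-Cl: 1 × 320 = 320
  C-H: 5 × 399 = 1995
  Σ(formed) = 2674 kJ
ΔH = Σ(broken) − Σ(formed) = 2641 − 2674 = −33 kJ

ΔH ≈ −33 kJ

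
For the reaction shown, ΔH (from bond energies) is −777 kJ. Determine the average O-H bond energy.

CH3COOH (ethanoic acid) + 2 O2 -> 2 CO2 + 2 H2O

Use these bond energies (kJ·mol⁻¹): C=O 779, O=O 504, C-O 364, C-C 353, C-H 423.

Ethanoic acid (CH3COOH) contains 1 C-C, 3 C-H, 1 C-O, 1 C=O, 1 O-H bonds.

Let D be the O-H bond energy.
Σ(broken) = 1×353 + 3×423 + 1×364 + 1×779 + 1×D + 2×504 = 3773 + D
Σ(formed) = 4×779 + 4×D = 3116 + 4D
ΔH = Σ(broken) − Σ(formed) = (3773 + D) − (3116 + 4D) = +657 − 3D
Setting this equal to −777 kJ gives 3D = 1434, so D = 478 kJ/mol.

D(O-H) ≈ 478 kJ/mol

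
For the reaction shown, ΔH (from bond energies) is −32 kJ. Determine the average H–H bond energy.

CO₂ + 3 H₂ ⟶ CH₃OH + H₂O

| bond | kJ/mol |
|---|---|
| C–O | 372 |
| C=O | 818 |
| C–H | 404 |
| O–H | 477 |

Let D be the H–H bond energy.
Σ(broken) = 2×818 + 3×D = 1636 + 3D
Σ(formed) = 3×404 + 1×372 + 3×477 = 3015
ΔH = Σ(broken) − Σ(formed) = (1636 + 3D) − (3015) = −1379 + 3D
Setting this equal to −32 kJ gives 3D = 1347, so D = 449 kJ/mol.

D(H–H) ≈ 449 kJ/mol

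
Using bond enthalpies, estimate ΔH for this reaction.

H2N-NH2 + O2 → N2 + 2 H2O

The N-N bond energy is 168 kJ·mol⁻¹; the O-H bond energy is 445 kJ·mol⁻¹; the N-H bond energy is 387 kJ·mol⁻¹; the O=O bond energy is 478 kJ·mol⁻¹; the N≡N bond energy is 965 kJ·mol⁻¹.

ΔH ≈ −551 kJ

Bonds broken (reactants):
  N-H: 4 × 387 = 1548
  N-N: 1 × 168 = 168
  O=O: 1 × 478 = 478
  Σ(broken) = 2194 kJ
Bonds formed (products):
  N≡N: 1 × 965 = 965
  O-H: 4 × 445 = 1780
  Σ(formed) = 2745 kJ
ΔH = Σ(broken) − Σ(formed) = 2194 − 2745 = −551 kJ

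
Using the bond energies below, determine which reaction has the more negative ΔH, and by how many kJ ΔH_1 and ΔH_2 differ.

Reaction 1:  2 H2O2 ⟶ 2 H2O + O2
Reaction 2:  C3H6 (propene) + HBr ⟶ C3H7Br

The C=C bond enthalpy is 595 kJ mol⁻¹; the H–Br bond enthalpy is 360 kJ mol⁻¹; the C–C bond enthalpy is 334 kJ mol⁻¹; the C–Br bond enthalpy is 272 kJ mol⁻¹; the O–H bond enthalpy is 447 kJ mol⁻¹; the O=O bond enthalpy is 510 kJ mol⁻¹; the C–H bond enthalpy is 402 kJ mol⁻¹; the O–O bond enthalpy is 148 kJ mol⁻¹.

Reaction 1, by 161 kJ

Reaction 1:
  Bonds broken (reactants):
    O–H: 4 × 447 = 1788
    O–O: 2 × 148 = 296
    Σ(broken) = 2084 kJ
  Bonds formed (products):
    O–H: 4 × 447 = 1788
    O=O: 1 × 510 = 510
    Σ(formed) = 2298 kJ
  ΔH_1 = 2084 − 2298 = −214 kJ
Reaction 2:
  Bonds broken (reactants):
    C–C: 1 × 334 = 334
    C–H: 6 × 402 = 2412
    C=C: 1 × 595 = 595
    H–Br: 1 × 360 = 360
    Σ(broken) = 3701 kJ
  Bonds formed (products):
    C–Br: 1 × 272 = 272
    C–C: 2 × 334 = 668
    C–H: 7 × 402 = 2814
    Σ(formed) = 3754 kJ
  ΔH_2 = 3701 − 3754 = −53 kJ
ΔH_1 − ΔH_2 = −161 kJ, so reaction 1 has the more negative ΔH; |ΔH_1 − ΔH_2| = 161 kJ.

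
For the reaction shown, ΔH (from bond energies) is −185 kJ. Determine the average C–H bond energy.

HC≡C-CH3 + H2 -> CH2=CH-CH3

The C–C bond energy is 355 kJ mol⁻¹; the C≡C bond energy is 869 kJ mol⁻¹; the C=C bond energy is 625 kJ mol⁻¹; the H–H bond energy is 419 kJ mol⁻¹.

Let D be the C–H bond energy.
Σ(broken) = 1×869 + 1×355 + 4×D + 1×419 = 1643 + 4D
Σ(formed) = 1×355 + 6×D + 1×625 = 980 + 6D
ΔH = Σ(broken) − Σ(formed) = (1643 + 4D) − (980 + 6D) = +663 − 2D
Setting this equal to −185 kJ gives 2D = 848, so D = 424 kJ/mol.

D(C–H) ≈ 424 kJ/mol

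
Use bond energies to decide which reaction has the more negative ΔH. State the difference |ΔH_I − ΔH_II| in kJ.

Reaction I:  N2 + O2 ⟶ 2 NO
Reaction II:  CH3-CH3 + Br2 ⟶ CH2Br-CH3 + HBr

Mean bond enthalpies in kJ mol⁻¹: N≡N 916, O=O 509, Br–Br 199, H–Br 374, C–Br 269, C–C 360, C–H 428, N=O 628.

Reaction I:
  Bonds broken (reactants):
    N≡N: 1 × 916 = 916
    O=O: 1 × 509 = 509
    Σ(broken) = 1425 kJ
  Bonds formed (products):
    N=O: 2 × 628 = 1256
    Σ(formed) = 1256 kJ
  ΔH_I = 1425 − 1256 = +169 kJ
Reaction II:
  Bonds broken (reactants):
    Br–Br: 1 × 199 = 199
    C–C: 1 × 360 = 360
    C–H: 6 × 428 = 2568
    Σ(broken) = 3127 kJ
  Bonds formed (products):
    C–Br: 1 × 269 = 269
    C–C: 1 × 360 = 360
    C–H: 5 × 428 = 2140
    H–Br: 1 × 374 = 374
    Σ(formed) = 3143 kJ
  ΔH_II = 3127 − 3143 = −16 kJ
ΔH_I − ΔH_II = +185 kJ, so reaction II has the more negative ΔH; |ΔH_I − ΔH_II| = 185 kJ.

Reaction II, by 185 kJ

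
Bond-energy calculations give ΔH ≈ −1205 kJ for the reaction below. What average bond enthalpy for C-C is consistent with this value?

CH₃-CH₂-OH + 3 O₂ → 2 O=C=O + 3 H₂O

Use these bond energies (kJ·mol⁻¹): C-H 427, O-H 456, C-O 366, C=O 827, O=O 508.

D(C-C) ≈ 358 kJ/mol

Let D be the C-C bond energy.
Σ(broken) = 1×D + 5×427 + 1×366 + 1×456 + 3×508 = 4481 + D
Σ(formed) = 4×827 + 6×456 = 6044
ΔH = Σ(broken) − Σ(formed) = (4481 + D) − (6044) = −1563 + D
Setting this equal to −1205 kJ gives D = 358 kJ/mol.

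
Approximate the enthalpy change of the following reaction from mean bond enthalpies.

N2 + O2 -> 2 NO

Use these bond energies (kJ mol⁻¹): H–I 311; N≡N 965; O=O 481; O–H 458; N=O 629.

ΔH ≈ +188 kJ

Bonds broken (reactants):
  N≡N: 1 × 965 = 965
  O=O: 1 × 481 = 481
  Σ(broken) = 1446 kJ
Bonds formed (products):
  N=O: 2 × 629 = 1258
  Σ(formed) = 1258 kJ
ΔH = Σ(broken) − Σ(formed) = 1446 − 1258 = +188 kJ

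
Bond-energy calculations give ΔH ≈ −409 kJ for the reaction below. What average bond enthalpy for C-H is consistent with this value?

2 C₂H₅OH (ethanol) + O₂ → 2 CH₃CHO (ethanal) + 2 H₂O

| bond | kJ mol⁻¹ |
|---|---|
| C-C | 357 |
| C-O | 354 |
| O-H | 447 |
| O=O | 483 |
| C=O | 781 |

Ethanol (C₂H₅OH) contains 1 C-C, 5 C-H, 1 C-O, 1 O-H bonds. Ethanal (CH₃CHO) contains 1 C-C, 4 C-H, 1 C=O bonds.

Let D be the C-H bond energy.
Σ(broken) = 2×357 + 10×D + 2×354 + 2×447 + 1×483 = 2799 + 10D
Σ(formed) = 2×357 + 8×D + 2×781 + 4×447 = 4064 + 8D
ΔH = Σ(broken) − Σ(formed) = (2799 + 10D) − (4064 + 8D) = −1265 + 2D
Setting this equal to −409 kJ gives 2D = 856, so D = 428 kJ/mol.

D(C-H) ≈ 428 kJ/mol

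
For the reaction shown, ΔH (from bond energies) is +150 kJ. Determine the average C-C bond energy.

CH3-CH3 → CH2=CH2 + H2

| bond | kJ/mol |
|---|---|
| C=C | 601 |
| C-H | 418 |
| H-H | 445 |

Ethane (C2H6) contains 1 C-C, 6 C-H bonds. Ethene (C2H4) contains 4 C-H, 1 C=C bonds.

Let D be the C-C bond energy.
Σ(broken) = 1×D + 6×418 = 2508 + D
Σ(formed) = 4×418 + 1×601 + 1×445 = 2718
ΔH = Σ(broken) − Σ(formed) = (2508 + D) − (2718) = −210 + D
Setting this equal to +150 kJ gives D = 360 kJ/mol.

D(C-C) ≈ 360 kJ/mol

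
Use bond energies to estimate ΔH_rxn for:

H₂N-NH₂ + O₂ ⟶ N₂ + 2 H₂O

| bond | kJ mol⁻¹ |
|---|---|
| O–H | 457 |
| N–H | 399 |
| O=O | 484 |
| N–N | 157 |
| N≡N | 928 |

ΔH ≈ −519 kJ

Bonds broken (reactants):
  N–H: 4 × 399 = 1596
  N–N: 1 × 157 = 157
  O=O: 1 × 484 = 484
  Σ(broken) = 2237 kJ
Bonds formed (products):
  N≡N: 1 × 928 = 928
  O–H: 4 × 457 = 1828
  Σ(formed) = 2756 kJ
ΔH = Σ(broken) − Σ(formed) = 2237 − 2756 = −519 kJ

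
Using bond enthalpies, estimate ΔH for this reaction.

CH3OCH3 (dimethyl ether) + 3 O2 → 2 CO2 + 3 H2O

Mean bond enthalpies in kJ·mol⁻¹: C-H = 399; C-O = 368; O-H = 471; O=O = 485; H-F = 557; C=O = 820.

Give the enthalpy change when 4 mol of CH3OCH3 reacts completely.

Bonds broken (reactants):
  C-H: 6 × 399 = 2394
  C-O: 2 × 368 = 736
  O=O: 3 × 485 = 1455
  Σ(broken) = 4585 kJ
Bonds formed (products):
  C=O: 4 × 820 = 3280
  O-H: 6 × 471 = 2826
  Σ(formed) = 6106 kJ
ΔH = Σ(broken) − Σ(formed) = 4585 − 6106 = −1521 kJ
For 4× the reaction as written: 4 × (−1521) = −6084 kJ

ΔH = −6084 kJ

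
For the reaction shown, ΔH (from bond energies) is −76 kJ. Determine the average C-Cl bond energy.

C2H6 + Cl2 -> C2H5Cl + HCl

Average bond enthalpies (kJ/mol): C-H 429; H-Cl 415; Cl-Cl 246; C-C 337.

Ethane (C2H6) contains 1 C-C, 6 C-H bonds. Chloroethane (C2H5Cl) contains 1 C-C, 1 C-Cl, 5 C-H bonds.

Let D be the C-Cl bond energy.
Σ(broken) = 1×337 + 6×429 + 1×246 = 3157
Σ(formed) = 1×337 + 1×D + 5×429 + 1×415 = 2897 + D
ΔH = Σ(broken) − Σ(formed) = (3157) − (2897 + D) = +260 − D
Setting this equal to −76 kJ gives D = 336 kJ/mol.

D(C-Cl) ≈ 336 kJ/mol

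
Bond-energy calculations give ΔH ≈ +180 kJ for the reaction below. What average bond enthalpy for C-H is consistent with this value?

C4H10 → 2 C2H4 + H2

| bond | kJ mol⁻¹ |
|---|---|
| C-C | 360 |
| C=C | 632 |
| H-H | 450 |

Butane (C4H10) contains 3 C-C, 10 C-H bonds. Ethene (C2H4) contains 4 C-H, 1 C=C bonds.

Let D be the C-H bond energy.
Σ(broken) = 3×360 + 10×D = 1080 + 10D
Σ(formed) = 8×D + 2×632 + 1×450 = 1714 + 8D
ΔH = Σ(broken) − Σ(formed) = (1080 + 10D) − (1714 + 8D) = −634 + 2D
Setting this equal to +180 kJ gives 2D = 814, so D = 407 kJ/mol.

D(C-H) ≈ 407 kJ/mol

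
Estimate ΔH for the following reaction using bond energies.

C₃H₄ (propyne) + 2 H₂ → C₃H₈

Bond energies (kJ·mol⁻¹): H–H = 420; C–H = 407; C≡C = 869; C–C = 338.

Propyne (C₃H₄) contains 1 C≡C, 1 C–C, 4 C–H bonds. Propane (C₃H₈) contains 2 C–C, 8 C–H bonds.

ΔH ≈ −257 kJ

Bonds broken (reactants):
  C≡C: 1 × 869 = 869
  C–C: 1 × 338 = 338
  C–H: 4 × 407 = 1628
  H–H: 2 × 420 = 840
  Σ(broken) = 3675 kJ
Bonds formed (products):
  C–C: 2 × 338 = 676
  C–H: 8 × 407 = 3256
  Σ(formed) = 3932 kJ
ΔH = Σ(broken) − Σ(formed) = 3675 − 3932 = −257 kJ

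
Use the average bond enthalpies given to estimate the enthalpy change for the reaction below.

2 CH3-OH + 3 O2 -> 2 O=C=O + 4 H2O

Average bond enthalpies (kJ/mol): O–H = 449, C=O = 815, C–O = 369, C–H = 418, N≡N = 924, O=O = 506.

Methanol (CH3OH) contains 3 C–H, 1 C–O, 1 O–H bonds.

ΔH ≈ −1190 kJ

Bonds broken (reactants):
  C–H: 6 × 418 = 2508
  C–O: 2 × 369 = 738
  O–H: 2 × 449 = 898
  O=O: 3 × 506 = 1518
  Σ(broken) = 5662 kJ
Bonds formed (products):
  C=O: 4 × 815 = 3260
  O–H: 8 × 449 = 3592
  Σ(formed) = 6852 kJ
ΔH = Σ(broken) − Σ(formed) = 5662 − 6852 = −1190 kJ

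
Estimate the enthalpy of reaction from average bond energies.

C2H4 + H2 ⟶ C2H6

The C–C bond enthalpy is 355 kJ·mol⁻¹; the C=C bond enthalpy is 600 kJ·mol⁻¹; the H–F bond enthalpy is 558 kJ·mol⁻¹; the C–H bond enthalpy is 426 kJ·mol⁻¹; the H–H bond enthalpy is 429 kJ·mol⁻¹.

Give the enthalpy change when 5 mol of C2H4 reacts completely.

ΔH = −890 kJ

Bonds broken (reactants):
  C–H: 4 × 426 = 1704
  C=C: 1 × 600 = 600
  H–H: 1 × 429 = 429
  Σ(broken) = 2733 kJ
Bonds formed (products):
  C–C: 1 × 355 = 355
  C–H: 6 × 426 = 2556
  Σ(formed) = 2911 kJ
ΔH = Σ(broken) − Σ(formed) = 2733 − 2911 = −178 kJ
For 5× the reaction as written: 5 × (−178) = −890 kJ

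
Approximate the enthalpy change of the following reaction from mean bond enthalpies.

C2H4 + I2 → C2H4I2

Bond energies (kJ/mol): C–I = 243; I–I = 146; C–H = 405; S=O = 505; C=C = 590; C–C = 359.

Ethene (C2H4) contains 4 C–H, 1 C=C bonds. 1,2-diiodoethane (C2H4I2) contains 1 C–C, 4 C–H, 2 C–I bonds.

Bonds broken (reactants):
  C–H: 4 × 405 = 1620
  C=C: 1 × 590 = 590
  I–I: 1 × 146 = 146
  Σ(broken) = 2356 kJ
Bonds formed (products):
  C–C: 1 × 359 = 359
  C–H: 4 × 405 = 1620
  C–I: 2 × 243 = 486
  Σ(formed) = 2465 kJ
ΔH = Σ(broken) − Σ(formed) = 2356 − 2465 = −109 kJ

ΔH ≈ −109 kJ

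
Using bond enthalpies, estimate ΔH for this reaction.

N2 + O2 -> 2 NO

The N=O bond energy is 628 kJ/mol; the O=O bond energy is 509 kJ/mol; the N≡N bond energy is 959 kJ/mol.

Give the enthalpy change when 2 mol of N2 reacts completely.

Bonds broken (reactants):
  N≡N: 1 × 959 = 959
  O=O: 1 × 509 = 509
  Σ(broken) = 1468 kJ
Bonds formed (products):
  N=O: 2 × 628 = 1256
  Σ(formed) = 1256 kJ
ΔH = Σ(broken) − Σ(formed) = 1468 − 1256 = +212 kJ
For 2× the reaction as written: 2 × (+212) = +424 kJ

ΔH = +424 kJ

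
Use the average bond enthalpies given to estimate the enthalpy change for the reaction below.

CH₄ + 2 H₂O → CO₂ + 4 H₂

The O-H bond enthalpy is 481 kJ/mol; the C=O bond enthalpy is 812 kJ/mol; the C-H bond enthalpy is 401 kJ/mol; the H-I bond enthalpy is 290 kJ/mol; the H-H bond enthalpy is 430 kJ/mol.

Bonds broken (reactants):
  C-H: 4 × 401 = 1604
  O-H: 4 × 481 = 1924
  Σ(broken) = 3528 kJ
Bonds formed (products):
  C=O: 2 × 812 = 1624
  H-H: 4 × 430 = 1720
  Σ(formed) = 3344 kJ
ΔH = Σ(broken) − Σ(formed) = 3528 − 3344 = +184 kJ

ΔH ≈ +184 kJ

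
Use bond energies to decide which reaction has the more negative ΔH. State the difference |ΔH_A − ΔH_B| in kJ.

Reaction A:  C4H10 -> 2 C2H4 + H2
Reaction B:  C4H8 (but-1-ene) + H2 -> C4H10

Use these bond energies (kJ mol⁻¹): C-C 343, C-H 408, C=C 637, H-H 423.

Reaction B, by 247 kJ

Reaction A:
  Bonds broken (reactants):
    C-C: 3 × 343 = 1029
    C-H: 10 × 408 = 4080
    Σ(broken) = 5109 kJ
  Bonds formed (products):
    C-H: 8 × 408 = 3264
    C=C: 2 × 637 = 1274
    H-H: 1 × 423 = 423
    Σ(formed) = 4961 kJ
  ΔH_A = 5109 − 4961 = +148 kJ
Reaction B:
  Bonds broken (reactants):
    C-C: 2 × 343 = 686
    C-H: 8 × 408 = 3264
    C=C: 1 × 637 = 637
    H-H: 1 × 423 = 423
    Σ(broken) = 5010 kJ
  Bonds formed (products):
    C-C: 3 × 343 = 1029
    C-H: 10 × 408 = 4080
    Σ(formed) = 5109 kJ
  ΔH_B = 5010 − 5109 = −99 kJ
ΔH_A − ΔH_B = +247 kJ, so reaction B has the more negative ΔH; |ΔH_A − ΔH_B| = 247 kJ.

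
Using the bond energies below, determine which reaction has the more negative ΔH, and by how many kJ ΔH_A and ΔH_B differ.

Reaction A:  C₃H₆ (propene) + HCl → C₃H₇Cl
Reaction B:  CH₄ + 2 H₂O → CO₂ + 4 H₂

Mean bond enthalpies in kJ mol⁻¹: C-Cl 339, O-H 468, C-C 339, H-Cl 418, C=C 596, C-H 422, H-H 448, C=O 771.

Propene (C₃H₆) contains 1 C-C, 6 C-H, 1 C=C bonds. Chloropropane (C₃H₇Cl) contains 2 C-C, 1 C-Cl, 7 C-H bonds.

Reaction A:
  Bonds broken (reactants):
    C-C: 1 × 339 = 339
    C-H: 6 × 422 = 2532
    C=C: 1 × 596 = 596
    H-Cl: 1 × 418 = 418
    Σ(broken) = 3885 kJ
  Bonds formed (products):
    C-C: 2 × 339 = 678
    C-Cl: 1 × 339 = 339
    C-H: 7 × 422 = 2954
    Σ(formed) = 3971 kJ
  ΔH_A = 3885 − 3971 = −86 kJ
Reaction B:
  Bonds broken (reactants):
    C-H: 4 × 422 = 1688
    O-H: 4 × 468 = 1872
    Σ(broken) = 3560 kJ
  Bonds formed (products):
    C=O: 2 × 771 = 1542
    H-H: 4 × 448 = 1792
    Σ(formed) = 3334 kJ
  ΔH_B = 3560 − 3334 = +226 kJ
ΔH_A − ΔH_B = −312 kJ, so reaction A has the more negative ΔH; |ΔH_A − ΔH_B| = 312 kJ.

Reaction A, by 312 kJ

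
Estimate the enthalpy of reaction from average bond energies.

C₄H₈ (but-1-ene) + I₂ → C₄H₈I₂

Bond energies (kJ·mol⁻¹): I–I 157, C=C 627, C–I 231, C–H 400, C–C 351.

ΔH ≈ −29 kJ

Bonds broken (reactants):
  C–C: 2 × 351 = 702
  C–H: 8 × 400 = 3200
  C=C: 1 × 627 = 627
  I–I: 1 × 157 = 157
  Σ(broken) = 4686 kJ
Bonds formed (products):
  C–C: 3 × 351 = 1053
  C–H: 8 × 400 = 3200
  C–I: 2 × 231 = 462
  Σ(formed) = 4715 kJ
ΔH = Σ(broken) − Σ(formed) = 4686 − 4715 = −29 kJ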